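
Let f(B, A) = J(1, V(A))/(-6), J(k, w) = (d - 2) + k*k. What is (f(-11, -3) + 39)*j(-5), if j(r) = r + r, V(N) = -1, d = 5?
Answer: -1150/3 ≈ -383.33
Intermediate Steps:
J(k, w) = 3 + k**2 (J(k, w) = (5 - 2) + k*k = 3 + k**2)
j(r) = 2*r
f(B, A) = -2/3 (f(B, A) = (3 + 1**2)/(-6) = (3 + 1)*(-1/6) = 4*(-1/6) = -2/3)
(f(-11, -3) + 39)*j(-5) = (-2/3 + 39)*(2*(-5)) = (115/3)*(-10) = -1150/3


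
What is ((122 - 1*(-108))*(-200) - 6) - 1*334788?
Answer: -380794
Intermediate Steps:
((122 - 1*(-108))*(-200) - 6) - 1*334788 = ((122 + 108)*(-200) - 6) - 334788 = (230*(-200) - 6) - 334788 = (-46000 - 6) - 334788 = -46006 - 334788 = -380794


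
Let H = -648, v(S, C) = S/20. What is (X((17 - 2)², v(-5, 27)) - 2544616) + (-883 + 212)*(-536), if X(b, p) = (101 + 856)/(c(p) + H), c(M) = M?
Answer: -5665605108/2593 ≈ -2.1850e+6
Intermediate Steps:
v(S, C) = S/20 (v(S, C) = S*(1/20) = S/20)
X(b, p) = 957/(-648 + p) (X(b, p) = (101 + 856)/(p - 648) = 957/(-648 + p))
(X((17 - 2)², v(-5, 27)) - 2544616) + (-883 + 212)*(-536) = (957/(-648 + (1/20)*(-5)) - 2544616) + (-883 + 212)*(-536) = (957/(-648 - ¼) - 2544616) - 671*(-536) = (957/(-2593/4) - 2544616) + 359656 = (957*(-4/2593) - 2544616) + 359656 = (-3828/2593 - 2544616) + 359656 = -6598193116/2593 + 359656 = -5665605108/2593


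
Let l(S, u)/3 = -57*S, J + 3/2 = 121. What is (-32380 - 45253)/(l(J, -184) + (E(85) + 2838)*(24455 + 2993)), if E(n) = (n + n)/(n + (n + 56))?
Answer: -17545058/17604865787 ≈ -0.00099660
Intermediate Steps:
J = 239/2 (J = -3/2 + 121 = 239/2 ≈ 119.50)
l(S, u) = -171*S (l(S, u) = 3*(-57*S) = -171*S)
E(n) = 2*n/(56 + 2*n) (E(n) = (2*n)/(n + (56 + n)) = (2*n)/(56 + 2*n) = 2*n/(56 + 2*n))
(-32380 - 45253)/(l(J, -184) + (E(85) + 2838)*(24455 + 2993)) = (-32380 - 45253)/(-171*239/2 + (85/(28 + 85) + 2838)*(24455 + 2993)) = -77633/(-40869/2 + (85/113 + 2838)*27448) = -77633/(-40869/2 + (320779/113)*27448) = -77633/(-40869/2 + 8804741992/113) = -77633/17604865787/226 = -77633*226/17604865787 = -17545058/17604865787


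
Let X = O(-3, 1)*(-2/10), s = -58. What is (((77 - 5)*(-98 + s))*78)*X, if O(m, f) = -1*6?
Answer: -5256576/5 ≈ -1.0513e+6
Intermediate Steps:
O(m, f) = -6
X = 6/5 (X = -(-12)/10 = -6*(-⅕) = 6/5 ≈ 1.2000)
(((77 - 5)*(-98 + s))*78)*X = (((77 - 5)*(-98 - 58))*78)*(6/5) = ((72*(-156))*78)*(6/5) = -11232*78*(6/5) = -876096*6/5 = -5256576/5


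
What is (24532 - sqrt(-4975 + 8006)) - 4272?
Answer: 20260 - sqrt(3031) ≈ 20205.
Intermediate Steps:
(24532 - sqrt(-4975 + 8006)) - 4272 = (24532 - sqrt(3031)) - 4272 = 20260 - sqrt(3031)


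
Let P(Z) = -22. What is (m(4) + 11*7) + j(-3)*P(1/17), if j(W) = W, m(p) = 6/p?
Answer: 289/2 ≈ 144.50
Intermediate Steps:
(m(4) + 11*7) + j(-3)*P(1/17) = (6/4 + 11*7) - 3*(-22) = (6*(¼) + 77) + 66 = (3/2 + 77) + 66 = 157/2 + 66 = 289/2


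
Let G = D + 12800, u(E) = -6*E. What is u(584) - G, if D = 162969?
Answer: -179273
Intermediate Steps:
G = 175769 (G = 162969 + 12800 = 175769)
u(584) - G = -6*584 - 1*175769 = -3504 - 175769 = -179273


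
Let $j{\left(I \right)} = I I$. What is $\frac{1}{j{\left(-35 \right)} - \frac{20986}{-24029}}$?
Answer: $\frac{24029}{29456511} \approx 0.00081574$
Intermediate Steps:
$j{\left(I \right)} = I^{2}$
$\frac{1}{j{\left(-35 \right)} - \frac{20986}{-24029}} = \frac{1}{\left(-35\right)^{2} - \frac{20986}{-24029}} = \frac{1}{1225 - - \frac{20986}{24029}} = \frac{1}{1225 + \frac{20986}{24029}} = \frac{1}{\frac{29456511}{24029}} = \frac{24029}{29456511}$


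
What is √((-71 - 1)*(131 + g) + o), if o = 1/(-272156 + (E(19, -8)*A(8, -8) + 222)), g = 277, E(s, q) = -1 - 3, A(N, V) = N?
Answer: I*√2172810679734622/271966 ≈ 171.39*I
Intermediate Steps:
E(s, q) = -4
o = -1/271966 (o = 1/(-272156 + (-4*8 + 222)) = 1/(-272156 + (-32 + 222)) = 1/(-272156 + 190) = 1/(-271966) = -1/271966 ≈ -3.6769e-6)
√((-71 - 1)*(131 + g) + o) = √((-71 - 1)*(131 + 277) - 1/271966) = √(-72*408 - 1/271966) = √(-29376 - 1/271966) = √(-7989273217/271966) = I*√2172810679734622/271966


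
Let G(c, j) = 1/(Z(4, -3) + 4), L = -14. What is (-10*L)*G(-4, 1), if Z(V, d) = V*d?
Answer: -35/2 ≈ -17.500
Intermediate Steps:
G(c, j) = -⅛ (G(c, j) = 1/(4*(-3) + 4) = 1/(-12 + 4) = 1/(-8) = -⅛)
(-10*L)*G(-4, 1) = -10*(-14)*(-⅛) = 140*(-⅛) = -35/2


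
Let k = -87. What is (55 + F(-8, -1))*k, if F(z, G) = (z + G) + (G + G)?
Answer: -3828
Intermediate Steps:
F(z, G) = z + 3*G (F(z, G) = (G + z) + 2*G = z + 3*G)
(55 + F(-8, -1))*k = (55 + (-8 + 3*(-1)))*(-87) = (55 + (-8 - 3))*(-87) = (55 - 11)*(-87) = 44*(-87) = -3828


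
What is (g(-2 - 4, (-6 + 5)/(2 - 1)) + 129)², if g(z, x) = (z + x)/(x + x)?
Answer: 70225/4 ≈ 17556.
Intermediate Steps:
g(z, x) = (x + z)/(2*x) (g(z, x) = (x + z)/((2*x)) = (x + z)*(1/(2*x)) = (x + z)/(2*x))
(g(-2 - 4, (-6 + 5)/(2 - 1)) + 129)² = (((-6 + 5)/(2 - 1) + (-2 - 4))/(2*(((-6 + 5)/(2 - 1)))) + 129)² = ((-1/1 - 6)/(2*((-1/1))) + 129)² = ((-1*1 - 6)/(2*((-1*1))) + 129)² = ((½)*(-1 - 6)/(-1) + 129)² = ((½)*(-1)*(-7) + 129)² = (7/2 + 129)² = (265/2)² = 70225/4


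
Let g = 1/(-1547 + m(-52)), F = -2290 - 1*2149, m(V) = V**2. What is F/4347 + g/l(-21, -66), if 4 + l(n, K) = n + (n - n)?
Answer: -5582714/5466825 ≈ -1.0212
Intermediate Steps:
l(n, K) = -4 + n (l(n, K) = -4 + (n + (n - n)) = -4 + (n + 0) = -4 + n)
F = -4439 (F = -2290 - 2149 = -4439)
g = 1/1157 (g = 1/(-1547 + (-52)**2) = 1/(-1547 + 2704) = 1/1157 ≈ 0.00086430)
F/4347 + g/l(-21, -66) = -4439/4347 + 1/(1157*(-4 - 21)) = -4439*1/4347 + (1/1157)/(-25) = -193/189 + (1/1157)*(-1/25) = -193/189 - 1/28925 = -5582714/5466825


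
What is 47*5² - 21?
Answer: 1154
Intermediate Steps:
47*5² - 21 = 47*25 - 21 = 1175 - 21 = 1154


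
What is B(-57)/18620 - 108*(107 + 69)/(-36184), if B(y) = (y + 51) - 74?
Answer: 2193964/4210913 ≈ 0.52102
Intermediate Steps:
B(y) = -23 + y (B(y) = (51 + y) - 74 = -23 + y)
B(-57)/18620 - 108*(107 + 69)/(-36184) = (-23 - 57)/18620 - 108*(107 + 69)/(-36184) = -80*1/18620 - 108*176*(-1/36184) = -4/931 - 19008*(-1/36184) = -4/931 + 2376/4523 = 2193964/4210913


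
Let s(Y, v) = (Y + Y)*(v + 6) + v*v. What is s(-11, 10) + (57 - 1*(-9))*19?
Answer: 1002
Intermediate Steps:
s(Y, v) = v² + 2*Y*(6 + v) (s(Y, v) = (2*Y)*(6 + v) + v² = 2*Y*(6 + v) + v² = v² + 2*Y*(6 + v))
s(-11, 10) + (57 - 1*(-9))*19 = (10² + 12*(-11) + 2*(-11)*10) + (57 - 1*(-9))*19 = (100 - 132 - 220) + (57 + 9)*19 = -252 + 66*19 = -252 + 1254 = 1002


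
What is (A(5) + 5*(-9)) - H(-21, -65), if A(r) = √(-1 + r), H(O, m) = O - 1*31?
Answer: 9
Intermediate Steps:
H(O, m) = -31 + O (H(O, m) = O - 31 = -31 + O)
(A(5) + 5*(-9)) - H(-21, -65) = (√(-1 + 5) + 5*(-9)) - (-31 - 21) = (√4 - 45) - 1*(-52) = (2 - 45) + 52 = -43 + 52 = 9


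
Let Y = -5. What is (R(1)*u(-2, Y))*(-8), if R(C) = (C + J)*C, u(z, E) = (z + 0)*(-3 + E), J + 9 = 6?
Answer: 256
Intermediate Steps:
J = -3 (J = -9 + 6 = -3)
u(z, E) = z*(-3 + E)
R(C) = C*(-3 + C) (R(C) = (C - 3)*C = (-3 + C)*C = C*(-3 + C))
(R(1)*u(-2, Y))*(-8) = ((1*(-3 + 1))*(-2*(-3 - 5)))*(-8) = ((1*(-2))*(-2*(-8)))*(-8) = -2*16*(-8) = -32*(-8) = 256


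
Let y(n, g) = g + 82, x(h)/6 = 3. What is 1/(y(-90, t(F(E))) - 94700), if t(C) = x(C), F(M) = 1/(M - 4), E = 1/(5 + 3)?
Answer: -1/94600 ≈ -1.0571e-5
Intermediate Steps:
E = ⅛ (E = 1/8 = ⅛ ≈ 0.12500)
x(h) = 18 (x(h) = 6*3 = 18)
F(M) = 1/(-4 + M)
t(C) = 18
y(n, g) = 82 + g
1/(y(-90, t(F(E))) - 94700) = 1/((82 + 18) - 94700) = 1/(100 - 94700) = 1/(-94600) = -1/94600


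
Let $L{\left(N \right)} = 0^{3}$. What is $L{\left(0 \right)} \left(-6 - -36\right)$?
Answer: $0$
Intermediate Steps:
$L{\left(N \right)} = 0$
$L{\left(0 \right)} \left(-6 - -36\right) = 0 \left(-6 - -36\right) = 0 \left(-6 + 36\right) = 0 \cdot 30 = 0$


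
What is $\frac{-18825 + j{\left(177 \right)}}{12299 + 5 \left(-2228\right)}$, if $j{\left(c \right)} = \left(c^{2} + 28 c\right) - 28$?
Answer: $\frac{17432}{1159} \approx 15.041$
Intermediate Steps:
$j{\left(c \right)} = -28 + c^{2} + 28 c$
$\frac{-18825 + j{\left(177 \right)}}{12299 + 5 \left(-2228\right)} = \frac{-18825 + \left(-28 + 177^{2} + 28 \cdot 177\right)}{12299 + 5 \left(-2228\right)} = \frac{-18825 + \left(-28 + 31329 + 4956\right)}{12299 - 11140} = \frac{-18825 + 36257}{1159} = 17432 \cdot \frac{1}{1159} = \frac{17432}{1159}$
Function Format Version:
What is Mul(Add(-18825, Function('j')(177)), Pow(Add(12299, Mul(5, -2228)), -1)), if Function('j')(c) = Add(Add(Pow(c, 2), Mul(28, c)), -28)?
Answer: Rational(17432, 1159) ≈ 15.041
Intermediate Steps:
Function('j')(c) = Add(-28, Pow(c, 2), Mul(28, c))
Mul(Add(-18825, Function('j')(177)), Pow(Add(12299, Mul(5, -2228)), -1)) = Mul(Add(-18825, Add(-28, Pow(177, 2), Mul(28, 177))), Pow(Add(12299, Mul(5, -2228)), -1)) = Mul(Add(-18825, Add(-28, 31329, 4956)), Pow(Add(12299, -11140), -1)) = Mul(Add(-18825, 36257), Pow(1159, -1)) = Mul(17432, Rational(1, 1159)) = Rational(17432, 1159)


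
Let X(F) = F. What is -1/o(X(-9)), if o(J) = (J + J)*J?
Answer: -1/162 ≈ -0.0061728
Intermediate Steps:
o(J) = 2*J² (o(J) = (2*J)*J = 2*J²)
-1/o(X(-9)) = -1/(2*(-9)²) = -1/(2*81) = -1/162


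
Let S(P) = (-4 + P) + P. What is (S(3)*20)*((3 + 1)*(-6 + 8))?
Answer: 320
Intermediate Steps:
S(P) = -4 + 2*P
(S(3)*20)*((3 + 1)*(-6 + 8)) = ((-4 + 2*3)*20)*((3 + 1)*(-6 + 8)) = ((-4 + 6)*20)*(4*2) = (2*20)*8 = 40*8 = 320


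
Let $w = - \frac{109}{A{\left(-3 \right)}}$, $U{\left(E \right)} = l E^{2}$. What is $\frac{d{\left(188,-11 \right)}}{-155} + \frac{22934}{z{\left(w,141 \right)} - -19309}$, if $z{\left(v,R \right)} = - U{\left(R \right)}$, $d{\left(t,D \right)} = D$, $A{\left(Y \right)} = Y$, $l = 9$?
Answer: $- \frac{35979}{494822} \approx -0.072711$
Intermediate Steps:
$U{\left(E \right)} = 9 E^{2}$
$w = \frac{109}{3}$ ($w = - \frac{109}{-3} = \left(-109\right) \left(- \frac{1}{3}\right) = \frac{109}{3} \approx 36.333$)
$z{\left(v,R \right)} = - 9 R^{2}$
$\frac{d{\left(188,-11 \right)}}{-155} + \frac{22934}{z{\left(w,141 \right)} - -19309} = - \frac{11}{-155} + \frac{22934}{- 9 \cdot 141^{2} - -19309} = \left(-11\right) \left(- \frac{1}{155}\right) + \frac{22934}{\left(-9\right) 19881 + 19309} = \frac{11}{155} + \frac{22934}{-178929 + 19309} = \frac{11}{155} + \frac{22934}{-159620} = \frac{11}{155} + 22934 \left(- \frac{1}{159620}\right) = \frac{11}{155} - \frac{11467}{79810} = - \frac{35979}{494822}$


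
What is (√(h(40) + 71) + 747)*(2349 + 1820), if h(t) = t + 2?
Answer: 3114243 + 4169*√113 ≈ 3.1586e+6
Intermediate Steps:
h(t) = 2 + t
(√(h(40) + 71) + 747)*(2349 + 1820) = (√((2 + 40) + 71) + 747)*(2349 + 1820) = (√(42 + 71) + 747)*4169 = (√113 + 747)*4169 = (747 + √113)*4169 = 3114243 + 4169*√113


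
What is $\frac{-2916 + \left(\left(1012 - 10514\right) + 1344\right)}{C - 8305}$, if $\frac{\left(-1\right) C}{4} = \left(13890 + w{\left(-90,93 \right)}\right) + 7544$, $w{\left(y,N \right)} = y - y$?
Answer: $\frac{11074}{94041} \approx 0.11776$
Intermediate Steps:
$w{\left(y,N \right)} = 0$
$C = -85736$ ($C = - 4 \left(\left(13890 + 0\right) + 7544\right) = - 4 \left(13890 + 7544\right) = \left(-4\right) 21434 = -85736$)
$\frac{-2916 + \left(\left(1012 - 10514\right) + 1344\right)}{C - 8305} = \frac{-2916 + \left(\left(1012 - 10514\right) + 1344\right)}{-85736 - 8305} = \frac{-2916 + \left(-9502 + 1344\right)}{-94041} = \left(-2916 - 8158\right) \left(- \frac{1}{94041}\right) = \left(-11074\right) \left(- \frac{1}{94041}\right) = \frac{11074}{94041}$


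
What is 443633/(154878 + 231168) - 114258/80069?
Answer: -8587593191/30910317174 ≈ -0.27782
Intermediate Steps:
443633/(154878 + 231168) - 114258/80069 = 443633/386046 - 114258*1/80069 = 443633*(1/386046) - 114258/80069 = 443633/386046 - 114258/80069 = -8587593191/30910317174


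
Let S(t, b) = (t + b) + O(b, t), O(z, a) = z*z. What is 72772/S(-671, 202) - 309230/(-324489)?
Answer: 12028835186/4362754605 ≈ 2.7572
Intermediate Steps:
O(z, a) = z**2
S(t, b) = b + t + b**2 (S(t, b) = (t + b) + b**2 = (b + t) + b**2 = b + t + b**2)
72772/S(-671, 202) - 309230/(-324489) = 72772/(202 - 671 + 202**2) - 309230/(-324489) = 72772/(202 - 671 + 40804) - 309230*(-1/324489) = 72772/40335 + 309230/324489 = 12028835186/4362754605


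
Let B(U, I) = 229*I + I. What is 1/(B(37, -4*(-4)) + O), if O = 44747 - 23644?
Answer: 1/24783 ≈ 4.0350e-5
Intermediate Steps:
B(U, I) = 230*I
O = 21103
1/(B(37, -4*(-4)) + O) = 1/(230*(-4*(-4)) + 21103) = 1/(230*16 + 21103) = 1/(3680 + 21103) = 1/24783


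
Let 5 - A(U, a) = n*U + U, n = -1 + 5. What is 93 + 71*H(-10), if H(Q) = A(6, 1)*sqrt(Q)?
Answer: 93 - 1775*I*sqrt(10) ≈ 93.0 - 5613.0*I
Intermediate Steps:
n = 4
A(U, a) = 5 - 5*U (A(U, a) = 5 - (4*U + U) = 5 - 5*U)
H(Q) = -25*sqrt(Q) (H(Q) = (5 - 5*6)*sqrt(Q) = (5 - 30)*sqrt(Q) = -25*sqrt(Q))
93 + 71*H(-10) = 93 + 71*(-25*I*sqrt(10)) = 93 - 1775*I*sqrt(10)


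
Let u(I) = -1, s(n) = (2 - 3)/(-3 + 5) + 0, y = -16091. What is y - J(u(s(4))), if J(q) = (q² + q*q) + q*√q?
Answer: -16093 + I ≈ -16093.0 + 1.0*I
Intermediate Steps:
s(n) = -½ (s(n) = -1/2 + 0 = -1*½ + 0 = -½ + 0 = -½)
J(q) = q^(3/2) + 2*q² (J(q) = (q² + q²) + q^(3/2) = 2*q² + q^(3/2) = q^(3/2) + 2*q²)
y - J(u(s(4))) = -16091 - ((-1)^(3/2) + 2*(-1)²) = -16091 - (-I + 2*1) = -16091 - (-I + 2) = -16091 - (2 - I) = -16091 + (-2 + I) = -16093 + I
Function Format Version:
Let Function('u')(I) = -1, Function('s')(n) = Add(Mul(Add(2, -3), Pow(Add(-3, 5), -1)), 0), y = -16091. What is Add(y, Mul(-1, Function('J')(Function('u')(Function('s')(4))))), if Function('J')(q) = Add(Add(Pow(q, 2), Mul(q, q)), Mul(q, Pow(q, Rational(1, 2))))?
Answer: Add(-16093, I) ≈ Add(-16093., Mul(1.0000, I))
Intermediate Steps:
Function('s')(n) = Rational(-1, 2) (Function('s')(n) = Add(Mul(-1, Pow(2, -1)), 0) = Add(Mul(-1, Rational(1, 2)), 0) = Add(Rational(-1, 2), 0) = Rational(-1, 2))
Function('J')(q) = Add(Pow(q, Rational(3, 2)), Mul(2, Pow(q, 2))) (Function('J')(q) = Add(Add(Pow(q, 2), Pow(q, 2)), Pow(q, Rational(3, 2))) = Add(Mul(2, Pow(q, 2)), Pow(q, Rational(3, 2))) = Add(Pow(q, Rational(3, 2)), Mul(2, Pow(q, 2))))
Add(y, Mul(-1, Function('J')(Function('u')(Function('s')(4))))) = Add(-16091, Mul(-1, Add(Pow(-1, Rational(3, 2)), Mul(2, Pow(-1, 2))))) = Add(-16091, Mul(-1, Add(Mul(-1, I), Mul(2, 1)))) = Add(-16091, Mul(-1, Add(Mul(-1, I), 2))) = Add(-16091, Mul(-1, Add(2, Mul(-1, I)))) = Add(-16091, Add(-2, I)) = Add(-16093, I)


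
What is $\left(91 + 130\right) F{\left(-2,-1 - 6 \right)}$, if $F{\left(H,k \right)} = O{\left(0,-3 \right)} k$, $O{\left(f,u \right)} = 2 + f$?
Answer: $-3094$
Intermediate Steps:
$F{\left(H,k \right)} = 2 k$ ($F{\left(H,k \right)} = \left(2 + 0\right) k = 2 k$)
$\left(91 + 130\right) F{\left(-2,-1 - 6 \right)} = \left(91 + 130\right) 2 \left(-1 - 6\right) = 221 \cdot 2 \left(-1 - 6\right) = 221 \cdot 2 \left(-7\right) = 221 \left(-14\right) = -3094$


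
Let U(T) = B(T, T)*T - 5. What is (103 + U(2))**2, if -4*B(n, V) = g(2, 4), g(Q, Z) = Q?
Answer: 9409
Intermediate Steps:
B(n, V) = -1/2 (B(n, V) = -1/4*2 = -1/2)
U(T) = -5 - T/2 (U(T) = -T/2 - 5 = -5 - T/2)
(103 + U(2))**2 = (103 + (-5 - 1/2*2))**2 = (103 + (-5 - 1))**2 = (103 - 6)**2 = 97**2 = 9409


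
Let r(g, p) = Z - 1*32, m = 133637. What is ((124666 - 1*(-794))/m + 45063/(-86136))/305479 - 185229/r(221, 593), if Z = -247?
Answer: 1419021825995069417/2137392571580168 ≈ 663.90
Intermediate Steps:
r(g, p) = -279 (r(g, p) = -247 - 1*32 = -247 - 32 = -279)
((124666 - 1*(-794))/m + 45063/(-86136))/305479 - 185229/r(221, 593) = ((124666 - 1*(-794))/133637 + 45063/(-86136))/305479 - 185229/(-279) = ((124666 + 794)*(1/133637) + 45063*(-1/86136))*(1/305479) - 185229*(-1/279) = (125460*(1/133637) - 15021/28712)*(1/305479) + 20581/31 = (7380/7861 - 15021/28712)*(1/305479) + 20581/31 = (93814479/225705032)*(1/305479) + 20581/31 = 93814479/68948147470328 + 20581/31 = 1419021825995069417/2137392571580168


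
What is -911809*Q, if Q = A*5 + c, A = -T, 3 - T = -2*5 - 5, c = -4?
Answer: 85710046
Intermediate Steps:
T = 18 (T = 3 - (-2*5 - 5) = 3 - (-10 - 5) = 3 - 1*(-15) = 3 + 15 = 18)
A = -18 (A = -1*18 = -18)
Q = -94 (Q = -18*5 - 4 = -90 - 4 = -94)
-911809*Q = -911809*(-94) = 85710046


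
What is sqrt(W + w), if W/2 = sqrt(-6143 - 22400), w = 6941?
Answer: sqrt(6941 + 2*I*sqrt(28543)) ≈ 83.337 + 2.0273*I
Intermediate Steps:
W = 2*I*sqrt(28543) (W = 2*sqrt(-6143 - 22400) = 2*sqrt(-28543) = 2*(I*sqrt(28543)) = 2*I*sqrt(28543) ≈ 337.89*I)
sqrt(W + w) = sqrt(2*I*sqrt(28543) + 6941) = sqrt(6941 + 2*I*sqrt(28543))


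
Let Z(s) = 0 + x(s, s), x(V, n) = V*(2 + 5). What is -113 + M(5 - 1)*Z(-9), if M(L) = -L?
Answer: 139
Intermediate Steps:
x(V, n) = 7*V (x(V, n) = V*7 = 7*V)
Z(s) = 7*s (Z(s) = 0 + 7*s = 7*s)
-113 + M(5 - 1)*Z(-9) = -113 + (-(5 - 1))*(7*(-9)) = -113 - 1*4*(-63) = -113 - 4*(-63) = -113 + 252 = 139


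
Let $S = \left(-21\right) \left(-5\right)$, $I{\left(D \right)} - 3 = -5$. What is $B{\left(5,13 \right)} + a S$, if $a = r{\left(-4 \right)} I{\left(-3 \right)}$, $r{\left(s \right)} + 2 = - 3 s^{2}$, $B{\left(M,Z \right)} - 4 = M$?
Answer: $10509$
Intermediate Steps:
$B{\left(M,Z \right)} = 4 + M$
$I{\left(D \right)} = -2$ ($I{\left(D \right)} = 3 - 5 = -2$)
$S = 105$
$r{\left(s \right)} = -2 - 3 s^{2}$
$a = 100$ ($a = \left(-2 - 3 \left(-4\right)^{2}\right) \left(-2\right) = \left(-2 - 48\right) \left(-2\right) = \left(-50\right) \left(-2\right) = 100$)
$B{\left(5,13 \right)} + a S = \left(4 + 5\right) + 100 \cdot 105 = 9 + 10500 = 10509$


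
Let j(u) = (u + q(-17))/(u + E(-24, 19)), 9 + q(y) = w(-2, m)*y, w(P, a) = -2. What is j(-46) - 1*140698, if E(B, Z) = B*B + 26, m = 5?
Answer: -78228109/556 ≈ -1.4070e+5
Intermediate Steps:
E(B, Z) = 26 + B² (E(B, Z) = B² + 26 = 26 + B²)
q(y) = -9 - 2*y
j(u) = (25 + u)/(602 + u) (j(u) = (u + (-9 - 2*(-17)))/(u + (26 + (-24)²)) = (u + (-9 + 34))/(u + (26 + 576)) = (u + 25)/(u + 602) = (25 + u)/(602 + u))
j(-46) - 1*140698 = (25 - 46)/(602 - 46) - 1*140698 = -21/556 - 140698 = -78228109/556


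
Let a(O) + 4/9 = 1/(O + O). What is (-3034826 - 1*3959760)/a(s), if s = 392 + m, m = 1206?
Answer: 201192271704/12775 ≈ 1.5749e+7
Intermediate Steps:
s = 1598 (s = 392 + 1206 = 1598)
a(O) = -4/9 + 1/(2*O) (a(O) = -4/9 + 1/(O + O) = -4/9 + 1/(2*O))
(-3034826 - 1*3959760)/a(s) = (-3034826 - 1*3959760)/(((1/18)*(9 - 8*1598)/1598)) = (-3034826 - 3959760)/(((1/18)*(1/1598)*(9 - 12784))) = -6994586/((1/18)*(1/1598)*(-12775)) = -6994586/(-12775/28764) = -6994586*(-28764/12775) = 201192271704/12775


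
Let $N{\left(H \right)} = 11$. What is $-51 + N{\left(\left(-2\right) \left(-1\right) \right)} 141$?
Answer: $1500$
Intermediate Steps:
$-51 + N{\left(\left(-2\right) \left(-1\right) \right)} 141 = -51 + 11 \cdot 141 = -51 + 1551 = 1500$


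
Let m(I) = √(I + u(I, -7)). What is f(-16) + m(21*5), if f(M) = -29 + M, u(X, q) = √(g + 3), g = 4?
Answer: -45 + √(105 + √7) ≈ -34.625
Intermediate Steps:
u(X, q) = √7 (u(X, q) = √(4 + 3) = √7)
m(I) = √(I + √7)
f(-16) + m(21*5) = (-29 - 16) + √(21*5 + √7) = -45 + √(105 + √7)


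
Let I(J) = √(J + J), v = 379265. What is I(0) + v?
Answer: 379265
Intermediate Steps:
I(J) = √2*√J (I(J) = √(2*J) = √2*√J)
I(0) + v = √2*√0 + 379265 = √2*0 + 379265 = 0 + 379265 = 379265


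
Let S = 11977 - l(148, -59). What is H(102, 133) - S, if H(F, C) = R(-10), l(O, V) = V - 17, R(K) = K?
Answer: -12063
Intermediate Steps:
l(O, V) = -17 + V
H(F, C) = -10
S = 12053 (S = 11977 - (-17 - 59) = 11977 - 1*(-76) = 11977 + 76 = 12053)
H(102, 133) - S = -10 - 1*12053 = -10 - 12053 = -12063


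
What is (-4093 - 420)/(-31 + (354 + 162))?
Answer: -4513/485 ≈ -9.3052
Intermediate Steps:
(-4093 - 420)/(-31 + (354 + 162)) = -4513/(-31 + 516) = -4513/485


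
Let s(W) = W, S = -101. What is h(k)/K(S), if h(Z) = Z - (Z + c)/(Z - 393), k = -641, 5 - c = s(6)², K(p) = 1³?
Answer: -331733/517 ≈ -641.65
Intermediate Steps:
K(p) = 1
c = -31 (c = 5 - 1*6² = 5 - 1*36 = 5 - 36 = -31)
h(Z) = Z - (-31 + Z)/(-393 + Z) (h(Z) = Z - (Z - 31)/(Z - 393) = Z - (-31 + Z)/(-393 + Z))
h(k)/K(S) = ((31 + (-641)² - 394*(-641))/(-393 - 641))/1 = ((31 + 410881 + 252554)/(-1034))*1 = -1/1034*663466*1 = -331733/517*1 = -331733/517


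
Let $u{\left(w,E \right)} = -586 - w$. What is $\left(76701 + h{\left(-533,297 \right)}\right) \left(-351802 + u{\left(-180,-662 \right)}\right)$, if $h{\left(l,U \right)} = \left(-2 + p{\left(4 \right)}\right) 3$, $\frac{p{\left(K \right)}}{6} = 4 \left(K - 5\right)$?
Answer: $-26987233584$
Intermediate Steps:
$p{\left(K \right)} = -120 + 24 K$ ($p{\left(K \right)} = 6 \cdot 4 \left(K - 5\right) = 6 \cdot 4 \left(-5 + K\right) = 6 \left(-20 + 4 K\right) = -120 + 24 K$)
$h{\left(l,U \right)} = -78$ ($h{\left(l,U \right)} = \left(-2 + \left(-120 + 24 \cdot 4\right)\right) 3 = \left(-2 + \left(-120 + 96\right)\right) 3 = \left(-2 - 24\right) 3 = \left(-26\right) 3 = -78$)
$\left(76701 + h{\left(-533,297 \right)}\right) \left(-351802 + u{\left(-180,-662 \right)}\right) = \left(76701 - 78\right) \left(-351802 - 406\right) = 76623 \left(-351802 + \left(-586 + 180\right)\right) = 76623 \left(-351802 - 406\right) = 76623 \left(-352208\right) = -26987233584$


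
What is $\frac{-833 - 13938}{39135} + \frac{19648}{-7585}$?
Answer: $- \frac{176192503}{59367795} \approx -2.9678$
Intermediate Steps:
$\frac{-833 - 13938}{39135} + \frac{19648}{-7585} = \left(-14771\right) \frac{1}{39135} + 19648 \left(- \frac{1}{7585}\right) = - \frac{14771}{39135} - \frac{19648}{7585} = - \frac{176192503}{59367795}$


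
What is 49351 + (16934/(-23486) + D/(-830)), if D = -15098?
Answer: 240589583197/4873345 ≈ 49369.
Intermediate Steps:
49351 + (16934/(-23486) + D/(-830)) = 49351 + (16934/(-23486) - 15098/(-830)) = 49351 + (16934*(-1/23486) - 15098*(-1/830)) = 49351 + (-8467/11743 + 7549/415) = 49351 + 85134102/4873345 = 240589583197/4873345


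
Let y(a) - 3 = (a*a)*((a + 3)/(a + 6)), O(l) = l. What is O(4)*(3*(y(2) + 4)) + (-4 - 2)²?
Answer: 150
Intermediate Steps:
y(a) = 3 + a²*(3 + a)/(6 + a) (y(a) = 3 + (a*a)*((a + 3)/(a + 6)) = 3 + a²*((3 + a)/(6 + a)) = 3 + a²*(3 + a)/(6 + a))
O(4)*(3*(y(2) + 4)) + (-4 - 2)² = 4*(3*((18 + 2³ + 3*2 + 3*2²)/(6 + 2) + 4)) + (-4 - 2)² = 4*(3*((18 + 8 + 6 + 3*4)/8 + 4)) + (-6)² = 4*(3*((18 + 8 + 6 + 12)/8 + 4)) + 36 = 4*(3*((⅛)*44 + 4)) + 36 = 4*(3*(11/2 + 4)) + 36 = 4*(3*(19/2)) + 36 = 4*(57/2) + 36 = 114 + 36 = 150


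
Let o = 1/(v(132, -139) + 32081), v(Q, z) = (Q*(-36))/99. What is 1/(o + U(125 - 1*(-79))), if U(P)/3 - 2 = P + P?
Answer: 32033/39400591 ≈ 0.00081301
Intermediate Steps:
v(Q, z) = -4*Q/11 (v(Q, z) = -36*Q*(1/99) = -4*Q/11)
U(P) = 6 + 6*P (U(P) = 6 + 3*(P + P) = 6 + 3*(2*P) = 6 + 6*P)
o = 1/32033 (o = 1/(-4/11*132 + 32081) = 1/(-48 + 32081) = 1/32033 ≈ 3.1218e-5)
1/(o + U(125 - 1*(-79))) = 1/(1/32033 + (6 + 6*(125 - 1*(-79)))) = 1/(1/32033 + (6 + 6*(125 + 79))) = 1/(1/32033 + (6 + 6*204)) = 1/(1/32033 + (6 + 1224)) = 1/(1/32033 + 1230) = 1/(39400591/32033) = 32033/39400591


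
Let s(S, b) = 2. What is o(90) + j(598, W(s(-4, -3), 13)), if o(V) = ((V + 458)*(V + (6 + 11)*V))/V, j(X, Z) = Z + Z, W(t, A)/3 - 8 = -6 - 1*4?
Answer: 9852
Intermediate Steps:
W(t, A) = -6 (W(t, A) = 24 + 3*(-6 - 1*4) = 24 + 3*(-6 - 4) = 24 + 3*(-10) = 24 - 30 = -6)
j(X, Z) = 2*Z
o(V) = 8244 + 18*V (o(V) = ((458 + V)*(V + 17*V))/V = ((458 + V)*(18*V))/V = (18*V*(458 + V))/V = 8244 + 18*V)
o(90) + j(598, W(s(-4, -3), 13)) = (8244 + 18*90) + 2*(-6) = (8244 + 1620) - 12 = 9864 - 12 = 9852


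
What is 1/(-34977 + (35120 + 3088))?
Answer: 1/3231 ≈ 0.00030950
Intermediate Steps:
1/(-34977 + (35120 + 3088)) = 1/(-34977 + 38208) = 1/3231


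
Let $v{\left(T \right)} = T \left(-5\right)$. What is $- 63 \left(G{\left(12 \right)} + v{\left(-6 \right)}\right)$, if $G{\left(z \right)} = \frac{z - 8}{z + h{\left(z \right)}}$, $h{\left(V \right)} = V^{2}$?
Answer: $- \frac{24591}{13} \approx -1891.6$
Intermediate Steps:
$v{\left(T \right)} = - 5 T$
$G{\left(z \right)} = \frac{-8 + z}{z + z^{2}}$ ($G{\left(z \right)} = \frac{z - 8}{z + z^{2}} = \frac{-8 + z}{z + z^{2}}$)
$- 63 \left(G{\left(12 \right)} + v{\left(-6 \right)}\right) = - 63 \left(\frac{-8 + 12}{12 \left(1 + 12\right)} - -30\right) = - 63 \left(\frac{1}{12} \cdot \frac{1}{13} \cdot 4 + 30\right) = - 63 \left(\frac{1}{39} + 30\right) = \left(-63\right) \frac{1171}{39} = - \frac{24591}{13}$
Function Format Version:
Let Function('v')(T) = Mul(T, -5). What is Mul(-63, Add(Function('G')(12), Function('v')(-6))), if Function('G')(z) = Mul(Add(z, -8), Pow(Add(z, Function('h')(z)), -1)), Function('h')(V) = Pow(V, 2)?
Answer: Rational(-24591, 13) ≈ -1891.6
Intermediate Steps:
Function('v')(T) = Mul(-5, T)
Function('G')(z) = Mul(Pow(Add(z, Pow(z, 2)), -1), Add(-8, z)) (Function('G')(z) = Mul(Add(z, -8), Pow(Add(z, Pow(z, 2)), -1)) = Mul(Add(-8, z), Pow(Add(z, Pow(z, 2)), -1)) = Mul(Pow(Add(z, Pow(z, 2)), -1), Add(-8, z)))
Mul(-63, Add(Function('G')(12), Function('v')(-6))) = Mul(-63, Add(Mul(Pow(12, -1), Pow(Add(1, 12), -1), Add(-8, 12)), Mul(-5, -6))) = Mul(-63, Add(Mul(Rational(1, 12), Pow(13, -1), 4), 30)) = Mul(-63, Add(Mul(Rational(1, 12), Rational(1, 13), 4), 30)) = Mul(-63, Add(Rational(1, 39), 30)) = Mul(-63, Rational(1171, 39)) = Rational(-24591, 13)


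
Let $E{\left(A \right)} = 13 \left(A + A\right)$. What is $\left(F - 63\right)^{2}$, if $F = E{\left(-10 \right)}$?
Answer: $104329$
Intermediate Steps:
$E{\left(A \right)} = 26 A$ ($E{\left(A \right)} = 13 \cdot 2 A = 26 A$)
$F = -260$ ($F = 26 \left(-10\right) = -260$)
$\left(F - 63\right)^{2} = \left(-260 - 63\right)^{2} = \left(-323\right)^{2} = 104329$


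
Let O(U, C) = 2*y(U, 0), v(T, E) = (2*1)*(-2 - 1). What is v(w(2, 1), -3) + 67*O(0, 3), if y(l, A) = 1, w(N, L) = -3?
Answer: 128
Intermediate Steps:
v(T, E) = -6 (v(T, E) = 2*(-3) = -6)
O(U, C) = 2 (O(U, C) = 2*1 = 2)
v(w(2, 1), -3) + 67*O(0, 3) = -6 + 67*2 = -6 + 134 = 128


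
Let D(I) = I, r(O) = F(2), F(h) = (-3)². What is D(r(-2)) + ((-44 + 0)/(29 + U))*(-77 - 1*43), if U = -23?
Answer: 889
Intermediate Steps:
F(h) = 9
r(O) = 9
D(r(-2)) + ((-44 + 0)/(29 + U))*(-77 - 1*43) = 9 + ((-44 + 0)/(29 - 23))*(-77 - 1*43) = 9 + (-44/6)*(-77 - 43) = 9 - 44*⅙*(-120) = 9 - 22/3*(-120) = 9 + 880 = 889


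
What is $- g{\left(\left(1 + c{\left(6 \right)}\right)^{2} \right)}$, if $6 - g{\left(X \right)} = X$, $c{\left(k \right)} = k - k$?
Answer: $-5$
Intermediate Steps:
$c{\left(k \right)} = 0$
$g{\left(X \right)} = 6 - X$
$- g{\left(\left(1 + c{\left(6 \right)}\right)^{2} \right)} = - (6 - \left(1 + 0\right)^{2}) = - (6 - 1^{2}) = - (6 - 1) = \left(-1\right) 5 = -5$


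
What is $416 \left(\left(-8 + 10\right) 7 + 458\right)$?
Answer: $196352$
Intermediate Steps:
$416 \left(\left(-8 + 10\right) 7 + 458\right) = 416 \left(2 \cdot 7 + 458\right) = 416 \left(14 + 458\right) = 416 \cdot 472 = 196352$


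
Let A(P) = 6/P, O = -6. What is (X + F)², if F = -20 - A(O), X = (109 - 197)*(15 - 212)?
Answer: 299878489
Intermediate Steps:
X = 17336 (X = -88*(-197) = 17336)
F = -19 (F = -20 - 6/(-6) = -20 - 6*(-1)/6 = -20 - 1*(-1) = -20 + 1 = -19)
(X + F)² = (17336 - 19)² = 17317² = 299878489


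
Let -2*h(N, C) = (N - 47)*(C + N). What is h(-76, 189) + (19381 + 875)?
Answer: 54411/2 ≈ 27206.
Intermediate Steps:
h(N, C) = -(-47 + N)*(C + N)/2 (h(N, C) = -(N - 47)*(C + N)/2 = -(-47 + N)*(C + N)/2)
h(-76, 189) + (19381 + 875) = (-½*(-76)² + (47/2)*189 + (47/2)*(-76) - ½*189*(-76)) + (19381 + 875) = (-½*5776 + 8883/2 - 1786 + 7182) + 20256 = (-2888 + 8883/2 - 1786 + 7182) + 20256 = 13899/2 + 20256 = 54411/2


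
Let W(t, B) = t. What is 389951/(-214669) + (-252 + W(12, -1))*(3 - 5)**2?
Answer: -206472191/214669 ≈ -961.82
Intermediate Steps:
389951/(-214669) + (-252 + W(12, -1))*(3 - 5)**2 = 389951/(-214669) + (-252 + 12)*(3 - 5)**2 = 389951*(-1/214669) - 240*(-2)**2 = -389951/214669 - 240*4 = -389951/214669 - 960 = -206472191/214669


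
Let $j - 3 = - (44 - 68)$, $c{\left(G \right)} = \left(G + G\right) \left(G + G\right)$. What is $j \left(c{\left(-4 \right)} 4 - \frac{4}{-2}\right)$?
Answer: $6966$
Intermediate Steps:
$c{\left(G \right)} = 4 G^{2}$ ($c{\left(G \right)} = 2 G 2 G = 4 G^{2}$)
$j = 27$ ($j = 3 - \left(44 - 68\right) = 3 - -24 = 3 + 24 = 27$)
$j \left(c{\left(-4 \right)} 4 - \frac{4}{-2}\right) = 27 \left(4 \left(-4\right)^{2} \cdot 4 - \frac{4}{-2}\right) = 27 \left(4 \cdot 16 \cdot 4 - -2\right) = 27 \left(64 \cdot 4 + 2\right) = 27 \left(256 + 2\right) = 27 \cdot 258 = 6966$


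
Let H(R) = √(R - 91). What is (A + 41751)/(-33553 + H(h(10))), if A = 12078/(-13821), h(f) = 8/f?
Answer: -10756131680905/8644297606024 - 64114277*I*√2255/8644297606024 ≈ -1.2443 - 0.00035221*I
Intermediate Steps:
H(R) = √(-91 + R)
A = -4026/4607 (A = 12078*(-1/13821) = -4026/4607 ≈ -0.87389)
(A + 41751)/(-33553 + H(h(10))) = (-4026/4607 + 41751)/(-33553 + √(-91 + 8/10)) = 192342831/(4607*(-33553 + √(-91 + 8*(⅒)))) = 192342831/(4607*(-33553 + √(-91 + ⅘))) = 192342831/(4607*(-33553 + √(-451/5))) = 192342831/(4607*(-33553 + I*√2255/5))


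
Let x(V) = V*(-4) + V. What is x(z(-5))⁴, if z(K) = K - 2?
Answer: 194481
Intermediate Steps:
z(K) = -2 + K
x(V) = -3*V (x(V) = -4*V + V = -3*V)
x(z(-5))⁴ = (-3*(-2 - 5))⁴ = (-3*(-7))⁴ = 21⁴ = 194481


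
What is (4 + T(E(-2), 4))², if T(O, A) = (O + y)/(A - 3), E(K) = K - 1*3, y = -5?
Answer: 36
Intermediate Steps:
E(K) = -3 + K (E(K) = K - 3 = -3 + K)
T(O, A) = (-5 + O)/(-3 + A) (T(O, A) = (O - 5)/(A - 3) = (-5 + O)/(-3 + A))
(4 + T(E(-2), 4))² = (4 + (-5 + (-3 - 2))/(-3 + 4))² = (4 + (-5 - 5)/1)² = (4 + 1*(-10))² = (4 - 10)² = (-6)² = 36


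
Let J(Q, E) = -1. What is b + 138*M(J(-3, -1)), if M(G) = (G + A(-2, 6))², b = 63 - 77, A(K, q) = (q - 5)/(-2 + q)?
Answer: 509/8 ≈ 63.625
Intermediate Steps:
A(K, q) = (-5 + q)/(-2 + q)
b = -14
M(G) = (¼ + G)² (M(G) = (G + (-5 + 6)/(-2 + 6))² = (G + 1/4)² = (G + (¼)*1)² = (G + ¼)² = (¼ + G)²)
b + 138*M(J(-3, -1)) = -14 + 138*((1 + 4*(-1))²/16) = -14 + 138*((1 - 4)²/16) = -14 + 138*((1/16)*(-3)²) = -14 + 138*((1/16)*9) = -14 + 138*(9/16) = -14 + 621/8 = 509/8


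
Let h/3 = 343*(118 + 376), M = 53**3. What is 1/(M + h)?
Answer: 1/657203 ≈ 1.5216e-6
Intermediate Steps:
M = 148877
h = 508326 (h = 3*(343*(118 + 376)) = 3*(343*494) = 3*169442 = 508326)
1/(M + h) = 1/(148877 + 508326) = 1/657203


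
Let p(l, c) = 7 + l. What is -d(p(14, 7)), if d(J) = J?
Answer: -21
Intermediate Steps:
-d(p(14, 7)) = -(7 + 14) = -1*21 = -21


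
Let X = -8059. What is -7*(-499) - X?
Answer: 11552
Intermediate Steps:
-7*(-499) - X = -7*(-499) - 1*(-8059) = -1*(-3493) + 8059 = 3493 + 8059 = 11552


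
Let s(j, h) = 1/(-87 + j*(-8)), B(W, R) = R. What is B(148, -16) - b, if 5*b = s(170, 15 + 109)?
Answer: -115759/7235 ≈ -16.000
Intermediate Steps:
s(j, h) = 1/(-87 - 8*j)
b = -1/7235 (b = (-1/(87 + 8*170))/5 = (-1/(87 + 1360))/5 = (-1/1447)/5 = (-1*1/1447)/5 = (⅕)*(-1/1447) = -1/7235 ≈ -0.00013822)
B(148, -16) - b = -16 - 1*(-1/7235) = -16 + 1/7235 = -115759/7235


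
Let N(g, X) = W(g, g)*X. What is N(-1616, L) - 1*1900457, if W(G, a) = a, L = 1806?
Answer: -4818953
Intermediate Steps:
N(g, X) = X*g (N(g, X) = g*X = X*g)
N(-1616, L) - 1*1900457 = 1806*(-1616) - 1*1900457 = -2918496 - 1900457 = -4818953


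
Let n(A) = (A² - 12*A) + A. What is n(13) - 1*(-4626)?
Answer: 4652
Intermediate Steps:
n(A) = A² - 11*A
n(13) - 1*(-4626) = 13*(-11 + 13) - 1*(-4626) = 13*2 + 4626 = 26 + 4626 = 4652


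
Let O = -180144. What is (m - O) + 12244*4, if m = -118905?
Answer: 110215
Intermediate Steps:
(m - O) + 12244*4 = (-118905 - 1*(-180144)) + 12244*4 = (-118905 + 180144) + 48976 = 61239 + 48976 = 110215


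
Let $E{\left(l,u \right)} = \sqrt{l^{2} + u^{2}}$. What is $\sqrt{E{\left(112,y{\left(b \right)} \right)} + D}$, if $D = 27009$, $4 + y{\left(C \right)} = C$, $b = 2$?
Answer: $\sqrt{27009 + 2 \sqrt{3137}} \approx 164.68$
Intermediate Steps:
$y{\left(C \right)} = -4 + C$
$\sqrt{E{\left(112,y{\left(b \right)} \right)} + D} = \sqrt{\sqrt{112^{2} + \left(-4 + 2\right)^{2}} + 27009} = \sqrt{\sqrt{12544 + \left(-2\right)^{2}} + 27009} = \sqrt{\sqrt{12544 + 4} + 27009} = \sqrt{\sqrt{12548} + 27009} = \sqrt{2 \sqrt{3137} + 27009} = \sqrt{27009 + 2 \sqrt{3137}}$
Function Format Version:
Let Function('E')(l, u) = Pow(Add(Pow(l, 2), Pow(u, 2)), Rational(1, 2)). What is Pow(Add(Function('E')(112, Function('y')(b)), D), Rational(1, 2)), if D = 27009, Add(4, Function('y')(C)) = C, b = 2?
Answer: Pow(Add(27009, Mul(2, Pow(3137, Rational(1, 2)))), Rational(1, 2)) ≈ 164.68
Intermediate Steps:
Function('y')(C) = Add(-4, C)
Pow(Add(Function('E')(112, Function('y')(b)), D), Rational(1, 2)) = Pow(Add(Pow(Add(Pow(112, 2), Pow(Add(-4, 2), 2)), Rational(1, 2)), 27009), Rational(1, 2)) = Pow(Add(Pow(Add(12544, Pow(-2, 2)), Rational(1, 2)), 27009), Rational(1, 2)) = Pow(Add(Pow(Add(12544, 4), Rational(1, 2)), 27009), Rational(1, 2)) = Pow(Add(Pow(12548, Rational(1, 2)), 27009), Rational(1, 2)) = Pow(Add(Mul(2, Pow(3137, Rational(1, 2))), 27009), Rational(1, 2)) = Pow(Add(27009, Mul(2, Pow(3137, Rational(1, 2)))), Rational(1, 2))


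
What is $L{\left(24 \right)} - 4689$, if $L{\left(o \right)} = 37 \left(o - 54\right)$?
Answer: $-5799$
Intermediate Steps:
$L{\left(o \right)} = -1998 + 37 o$ ($L{\left(o \right)} = 37 \left(-54 + o\right) = -1998 + 37 o$)
$L{\left(24 \right)} - 4689 = \left(-1998 + 37 \cdot 24\right) - 4689 = \left(-1998 + 888\right) - 4689 = -1110 - 4689 = -5799$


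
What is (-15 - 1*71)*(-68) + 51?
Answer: 5899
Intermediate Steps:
(-15 - 1*71)*(-68) + 51 = (-15 - 71)*(-68) + 51 = -86*(-68) + 51 = 5848 + 51 = 5899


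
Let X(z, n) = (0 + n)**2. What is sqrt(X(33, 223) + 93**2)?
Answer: 17*sqrt(202) ≈ 241.62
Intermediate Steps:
X(z, n) = n**2
sqrt(X(33, 223) + 93**2) = sqrt(223**2 + 93**2) = sqrt(49729 + 8649) = sqrt(58378) = 17*sqrt(202)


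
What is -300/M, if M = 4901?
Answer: -300/4901 ≈ -0.061212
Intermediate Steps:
-300/M = -300/4901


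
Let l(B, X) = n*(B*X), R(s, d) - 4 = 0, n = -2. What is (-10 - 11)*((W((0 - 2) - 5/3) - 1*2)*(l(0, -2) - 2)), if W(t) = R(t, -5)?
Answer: 84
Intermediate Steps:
R(s, d) = 4 (R(s, d) = 4 + 0 = 4)
W(t) = 4
l(B, X) = -2*B*X
(-10 - 11)*((W((0 - 2) - 5/3) - 1*2)*(l(0, -2) - 2)) = (-10 - 11)*((4 - 1*2)*(-2*0*(-2) - 2)) = -21*(4 - 2)*(0 - 2) = -42*(-2) = -21*(-4) = 84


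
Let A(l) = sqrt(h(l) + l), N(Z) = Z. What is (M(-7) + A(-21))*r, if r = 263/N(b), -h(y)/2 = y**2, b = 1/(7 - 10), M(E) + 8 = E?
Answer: 11835 - 789*I*sqrt(903) ≈ 11835.0 - 23709.0*I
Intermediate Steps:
M(E) = -8 + E
b = -1/3 (b = 1/(-3) = -1/3 ≈ -0.33333)
h(y) = -2*y**2
A(l) = sqrt(l - 2*l**2) (A(l) = sqrt(-2*l**2 + l) = sqrt(l - 2*l**2))
r = -789 (r = 263/(-1/3) = 263*(-3) = -789)
(M(-7) + A(-21))*r = ((-8 - 7) + sqrt(-21*(1 - 2*(-21))))*(-789) = (-15 + sqrt(-21*(1 + 42)))*(-789) = (-15 + sqrt(-21*43))*(-789) = (-15 + sqrt(-903))*(-789) = (-15 + I*sqrt(903))*(-789) = 11835 - 789*I*sqrt(903)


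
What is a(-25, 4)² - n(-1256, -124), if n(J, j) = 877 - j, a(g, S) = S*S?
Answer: -745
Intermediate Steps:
a(g, S) = S²
a(-25, 4)² - n(-1256, -124) = (4²)² - (877 - 1*(-124)) = 16² - (877 + 124) = 256 - 1*1001 = 256 - 1001 = -745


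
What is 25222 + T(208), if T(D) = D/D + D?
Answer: 25431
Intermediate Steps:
T(D) = 1 + D
25222 + T(208) = 25222 + (1 + 208) = 25222 + 209 = 25431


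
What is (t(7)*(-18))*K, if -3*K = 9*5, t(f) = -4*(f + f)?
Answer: -15120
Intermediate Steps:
t(f) = -8*f
K = -15 (K = -3*5 = -⅓*45 = -15)
(t(7)*(-18))*K = (-8*7*(-18))*(-15) = -56*(-18)*(-15) = 1008*(-15) = -15120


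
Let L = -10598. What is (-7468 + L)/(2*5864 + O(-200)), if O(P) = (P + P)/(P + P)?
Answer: -18066/11729 ≈ -1.5403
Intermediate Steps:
O(P) = 1 (O(P) = (2*P)/((2*P)) = (2*P)*(1/(2*P)) = 1)
(-7468 + L)/(2*5864 + O(-200)) = (-7468 - 10598)/(2*5864 + 1) = -18066/(11728 + 1) = -18066/11729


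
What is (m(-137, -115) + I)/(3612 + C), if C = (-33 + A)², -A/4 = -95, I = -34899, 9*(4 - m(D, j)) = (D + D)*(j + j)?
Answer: -377075/1116189 ≈ -0.33782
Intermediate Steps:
m(D, j) = 4 - 4*D*j/9 (m(D, j) = 4 - (D + D)*(j + j)/9 = 4 - 2*D*2*j/9 = 4 - 4*D*j/9)
A = 380 (A = -4*(-95) = 380)
C = 120409 (C = (-33 + 380)² = 347² = 120409)
(m(-137, -115) + I)/(3612 + C) = ((4 - 4/9*(-137)*(-115)) - 34899)/(3612 + 120409) = ((4 - 63020/9) - 34899)/124021 = (-62984/9 - 34899)*(1/124021) = -377075/9*1/124021 = -377075/1116189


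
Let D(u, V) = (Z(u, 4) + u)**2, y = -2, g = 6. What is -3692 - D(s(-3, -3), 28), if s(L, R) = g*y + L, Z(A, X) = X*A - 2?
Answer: -9621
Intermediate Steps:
Z(A, X) = -2 + A*X (Z(A, X) = A*X - 2 = -2 + A*X)
s(L, R) = -12 + L (s(L, R) = 6*(-2) + L = -12 + L)
D(u, V) = (-2 + 5*u)**2 (D(u, V) = ((-2 + u*4) + u)**2 = ((-2 + 4*u) + u)**2 = (-2 + 5*u)**2)
-3692 - D(s(-3, -3), 28) = -3692 - (-2 + 5*(-12 - 3))**2 = -3692 - (-2 + 5*(-15))**2 = -3692 - (-2 - 75)**2 = -3692 - 1*(-77)**2 = -3692 - 1*5929 = -3692 - 5929 = -9621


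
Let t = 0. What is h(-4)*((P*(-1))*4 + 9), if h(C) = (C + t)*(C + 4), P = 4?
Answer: 0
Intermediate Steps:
h(C) = C*(4 + C) (h(C) = (C + 0)*(C + 4) = C*(4 + C))
h(-4)*((P*(-1))*4 + 9) = (-4*(4 - 4))*((4*(-1))*4 + 9) = (-4*0)*(-4*4 + 9) = 0*(-16 + 9) = 0*(-7) = 0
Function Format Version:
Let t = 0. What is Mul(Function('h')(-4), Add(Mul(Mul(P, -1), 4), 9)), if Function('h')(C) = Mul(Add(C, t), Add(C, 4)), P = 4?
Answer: 0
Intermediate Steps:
Function('h')(C) = Mul(C, Add(4, C)) (Function('h')(C) = Mul(Add(C, 0), Add(C, 4)) = Mul(C, Add(4, C)))
Mul(Function('h')(-4), Add(Mul(Mul(P, -1), 4), 9)) = Mul(Mul(-4, Add(4, -4)), Add(Mul(Mul(4, -1), 4), 9)) = Mul(Mul(-4, 0), Add(Mul(-4, 4), 9)) = Mul(0, Add(-16, 9)) = Mul(0, -7) = 0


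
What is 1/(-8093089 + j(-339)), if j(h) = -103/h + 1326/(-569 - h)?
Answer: -38985/315509287577 ≈ -1.2356e-7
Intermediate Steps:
1/(-8093089 + j(-339)) = 1/(-8093089 + (-58607 - 1429*(-339))/((-339)*(569 - 339))) = 1/(-8093089 - 1/339*(-58607 + 484431)/230) = 1/(-8093089 - 1/339*1/230*425824) = 1/(-8093089 - 212912/38985) = 1/(-315509287577/38985) = -38985/315509287577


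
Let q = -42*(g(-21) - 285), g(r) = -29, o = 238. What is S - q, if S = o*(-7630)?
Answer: -1829128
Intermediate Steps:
S = -1815940 (S = 238*(-7630) = -1815940)
q = 13188 (q = -42*(-29 - 285) = -42*(-314) = 13188)
S - q = -1815940 - 1*13188 = -1815940 - 13188 = -1829128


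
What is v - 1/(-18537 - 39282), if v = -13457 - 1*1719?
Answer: -877461143/57819 ≈ -15176.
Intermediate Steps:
v = -15176 (v = -13457 - 1719 = -15176)
v - 1/(-18537 - 39282) = -15176 - 1/(-18537 - 39282) = -15176 - 1/(-57819) = -15176 - 1*(-1/57819) = -15176 + 1/57819 = -877461143/57819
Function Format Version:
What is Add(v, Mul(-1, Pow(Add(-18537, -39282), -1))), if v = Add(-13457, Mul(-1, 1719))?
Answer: Rational(-877461143, 57819) ≈ -15176.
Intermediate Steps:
v = -15176 (v = Add(-13457, -1719) = -15176)
Add(v, Mul(-1, Pow(Add(-18537, -39282), -1))) = Add(-15176, Mul(-1, Pow(Add(-18537, -39282), -1))) = Add(-15176, Mul(-1, Pow(-57819, -1))) = Add(-15176, Mul(-1, Rational(-1, 57819))) = Add(-15176, Rational(1, 57819)) = Rational(-877461143, 57819)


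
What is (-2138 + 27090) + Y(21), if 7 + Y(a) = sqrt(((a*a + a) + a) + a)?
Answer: 24945 + 6*sqrt(14) ≈ 24967.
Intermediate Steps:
Y(a) = -7 + sqrt(a**2 + 3*a) (Y(a) = -7 + sqrt(((a*a + a) + a) + a) = -7 + sqrt(((a**2 + a) + a) + a) = -7 + sqrt(((a + a**2) + a) + a) = -7 + sqrt((a**2 + 2*a) + a) = -7 + sqrt(a**2 + 3*a))
(-2138 + 27090) + Y(21) = (-2138 + 27090) + (-7 + sqrt(21*(3 + 21))) = 24952 + (-7 + sqrt(21*24)) = 24952 + (-7 + sqrt(504)) = 24952 + (-7 + 6*sqrt(14)) = 24945 + 6*sqrt(14)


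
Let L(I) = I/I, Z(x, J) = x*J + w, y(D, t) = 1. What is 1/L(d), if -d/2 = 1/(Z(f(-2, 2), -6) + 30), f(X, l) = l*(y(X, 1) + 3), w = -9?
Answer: 1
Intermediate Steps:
f(X, l) = 4*l (f(X, l) = l*(1 + 3) = l*4 = 4*l)
Z(x, J) = -9 + J*x (Z(x, J) = x*J - 9 = J*x - 9 = -9 + J*x)
d = 2/27 (d = -2/((-9 - 24*2) + 30) = -2/((-9 - 6*8) + 30) = -2/((-9 - 48) + 30) = -2/(-57 + 30) = -2/(-27) = -2*(-1/27) = 2/27 ≈ 0.074074)
L(I) = 1
1/L(d) = 1/1 = 1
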